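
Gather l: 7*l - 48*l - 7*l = -48*l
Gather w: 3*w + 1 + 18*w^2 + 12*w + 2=18*w^2 + 15*w + 3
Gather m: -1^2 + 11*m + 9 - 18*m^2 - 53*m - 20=-18*m^2 - 42*m - 12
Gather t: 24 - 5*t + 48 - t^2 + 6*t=-t^2 + t + 72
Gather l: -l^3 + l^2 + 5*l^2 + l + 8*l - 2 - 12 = -l^3 + 6*l^2 + 9*l - 14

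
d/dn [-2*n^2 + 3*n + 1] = 3 - 4*n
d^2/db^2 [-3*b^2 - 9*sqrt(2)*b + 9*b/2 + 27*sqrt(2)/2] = -6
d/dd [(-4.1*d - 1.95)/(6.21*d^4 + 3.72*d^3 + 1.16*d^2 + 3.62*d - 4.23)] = (76.383*d^4 + 78.942*d^3 + 26.518*d^2 + 4.524*d + 24.402)/(38.5641*d^8 + 46.2024*d^7 + 28.2456*d^6 + 53.5908*d^5 - 24.2582*d^4 - 23.0728*d^3 + 3.2908*d^2 - 30.6252*d + 17.8929)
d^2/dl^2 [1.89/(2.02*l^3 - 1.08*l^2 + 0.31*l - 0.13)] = ((4.0824 - 22.9068*l)*(2.02*l^3 - 1.08*l^2 + 0.31*l - 0.13) + 1.89*(6.06*l^2 - 2.16*l + 0.31)*(12.12*l^2 - 4.32*l + 0.62))/(2.02*l^3 - 1.08*l^2 + 0.31*l - 0.13)^3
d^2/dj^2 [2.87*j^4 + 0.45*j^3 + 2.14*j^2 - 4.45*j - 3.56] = 34.44*j^2 + 2.7*j + 4.28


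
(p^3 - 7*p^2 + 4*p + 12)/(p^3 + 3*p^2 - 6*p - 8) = (p - 6)/(p + 4)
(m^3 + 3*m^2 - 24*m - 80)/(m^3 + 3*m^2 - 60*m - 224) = (m^2 - m - 20)/(m^2 - m - 56)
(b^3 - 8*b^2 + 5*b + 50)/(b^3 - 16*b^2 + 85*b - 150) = (b + 2)/(b - 6)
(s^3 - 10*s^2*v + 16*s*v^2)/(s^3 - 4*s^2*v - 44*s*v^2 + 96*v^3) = s/(s + 6*v)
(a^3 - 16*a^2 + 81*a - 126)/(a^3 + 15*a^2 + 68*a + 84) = (a^3 - 16*a^2 + 81*a - 126)/(a^3 + 15*a^2 + 68*a + 84)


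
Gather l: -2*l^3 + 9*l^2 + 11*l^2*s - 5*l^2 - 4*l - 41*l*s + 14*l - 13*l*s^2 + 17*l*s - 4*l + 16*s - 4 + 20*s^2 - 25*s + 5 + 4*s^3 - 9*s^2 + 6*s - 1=-2*l^3 + l^2*(11*s + 4) + l*(-13*s^2 - 24*s + 6) + 4*s^3 + 11*s^2 - 3*s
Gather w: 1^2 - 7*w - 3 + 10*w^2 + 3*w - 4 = 10*w^2 - 4*w - 6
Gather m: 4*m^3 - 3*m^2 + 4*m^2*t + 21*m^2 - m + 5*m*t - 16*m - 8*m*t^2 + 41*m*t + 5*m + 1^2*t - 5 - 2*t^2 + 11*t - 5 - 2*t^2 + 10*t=4*m^3 + m^2*(4*t + 18) + m*(-8*t^2 + 46*t - 12) - 4*t^2 + 22*t - 10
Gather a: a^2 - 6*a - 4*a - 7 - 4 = a^2 - 10*a - 11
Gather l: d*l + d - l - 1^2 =d + l*(d - 1) - 1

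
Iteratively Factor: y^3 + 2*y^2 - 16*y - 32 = (y + 4)*(y^2 - 2*y - 8) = (y - 4)*(y + 4)*(y + 2)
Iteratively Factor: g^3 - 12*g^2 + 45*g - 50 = (g - 2)*(g^2 - 10*g + 25) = (g - 5)*(g - 2)*(g - 5)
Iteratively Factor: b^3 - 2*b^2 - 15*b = (b)*(b^2 - 2*b - 15) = b*(b - 5)*(b + 3)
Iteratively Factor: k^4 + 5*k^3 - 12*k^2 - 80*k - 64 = (k - 4)*(k^3 + 9*k^2 + 24*k + 16) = (k - 4)*(k + 1)*(k^2 + 8*k + 16) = (k - 4)*(k + 1)*(k + 4)*(k + 4)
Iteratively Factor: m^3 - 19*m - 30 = (m - 5)*(m^2 + 5*m + 6) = (m - 5)*(m + 3)*(m + 2)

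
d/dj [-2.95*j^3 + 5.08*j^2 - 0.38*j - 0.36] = -8.85*j^2 + 10.16*j - 0.38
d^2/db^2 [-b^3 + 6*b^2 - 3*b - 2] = 12 - 6*b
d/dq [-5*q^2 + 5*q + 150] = 5 - 10*q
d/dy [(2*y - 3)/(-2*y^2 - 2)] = (-y^2 + y*(2*y - 3) - 1)/(y^2 + 1)^2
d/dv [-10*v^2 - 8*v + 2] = -20*v - 8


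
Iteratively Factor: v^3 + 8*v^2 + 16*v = (v + 4)*(v^2 + 4*v) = v*(v + 4)*(v + 4)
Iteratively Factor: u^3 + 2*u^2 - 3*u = (u + 3)*(u^2 - u) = (u - 1)*(u + 3)*(u)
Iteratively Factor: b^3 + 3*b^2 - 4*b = (b + 4)*(b^2 - b) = (b - 1)*(b + 4)*(b)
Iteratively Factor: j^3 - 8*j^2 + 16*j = (j)*(j^2 - 8*j + 16) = j*(j - 4)*(j - 4)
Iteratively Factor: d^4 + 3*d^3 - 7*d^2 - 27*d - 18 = (d - 3)*(d^3 + 6*d^2 + 11*d + 6) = (d - 3)*(d + 1)*(d^2 + 5*d + 6) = (d - 3)*(d + 1)*(d + 3)*(d + 2)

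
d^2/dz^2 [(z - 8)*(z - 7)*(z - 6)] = 6*z - 42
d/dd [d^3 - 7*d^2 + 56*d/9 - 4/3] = 3*d^2 - 14*d + 56/9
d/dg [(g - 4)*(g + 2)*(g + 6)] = 3*g^2 + 8*g - 20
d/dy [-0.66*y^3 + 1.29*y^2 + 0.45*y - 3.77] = -1.98*y^2 + 2.58*y + 0.45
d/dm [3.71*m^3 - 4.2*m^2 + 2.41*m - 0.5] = 11.13*m^2 - 8.4*m + 2.41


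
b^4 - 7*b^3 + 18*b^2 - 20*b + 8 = (b - 2)^3*(b - 1)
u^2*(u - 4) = u^3 - 4*u^2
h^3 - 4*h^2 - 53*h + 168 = (h - 8)*(h - 3)*(h + 7)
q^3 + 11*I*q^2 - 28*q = q*(q + 4*I)*(q + 7*I)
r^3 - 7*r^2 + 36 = (r - 6)*(r - 3)*(r + 2)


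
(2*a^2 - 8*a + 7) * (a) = 2*a^3 - 8*a^2 + 7*a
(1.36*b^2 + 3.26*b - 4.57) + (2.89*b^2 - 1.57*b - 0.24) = 4.25*b^2 + 1.69*b - 4.81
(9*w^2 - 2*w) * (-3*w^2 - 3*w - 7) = -27*w^4 - 21*w^3 - 57*w^2 + 14*w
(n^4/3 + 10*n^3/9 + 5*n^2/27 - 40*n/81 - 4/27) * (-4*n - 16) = -4*n^5/3 - 88*n^4/9 - 500*n^3/27 - 80*n^2/81 + 688*n/81 + 64/27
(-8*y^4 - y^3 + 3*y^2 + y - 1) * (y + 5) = -8*y^5 - 41*y^4 - 2*y^3 + 16*y^2 + 4*y - 5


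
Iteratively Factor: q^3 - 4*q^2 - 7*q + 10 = (q - 5)*(q^2 + q - 2) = (q - 5)*(q + 2)*(q - 1)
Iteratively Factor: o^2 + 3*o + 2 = (o + 2)*(o + 1)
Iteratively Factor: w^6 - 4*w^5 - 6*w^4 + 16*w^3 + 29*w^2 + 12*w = (w + 1)*(w^5 - 5*w^4 - w^3 + 17*w^2 + 12*w) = (w - 3)*(w + 1)*(w^4 - 2*w^3 - 7*w^2 - 4*w) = (w - 4)*(w - 3)*(w + 1)*(w^3 + 2*w^2 + w) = (w - 4)*(w - 3)*(w + 1)^2*(w^2 + w) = w*(w - 4)*(w - 3)*(w + 1)^2*(w + 1)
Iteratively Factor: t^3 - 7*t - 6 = (t + 2)*(t^2 - 2*t - 3) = (t - 3)*(t + 2)*(t + 1)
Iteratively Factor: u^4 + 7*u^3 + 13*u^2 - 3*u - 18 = (u - 1)*(u^3 + 8*u^2 + 21*u + 18) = (u - 1)*(u + 2)*(u^2 + 6*u + 9) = (u - 1)*(u + 2)*(u + 3)*(u + 3)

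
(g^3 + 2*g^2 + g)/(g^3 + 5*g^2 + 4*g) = (g + 1)/(g + 4)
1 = 1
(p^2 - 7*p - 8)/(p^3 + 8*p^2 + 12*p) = (p^2 - 7*p - 8)/(p*(p^2 + 8*p + 12))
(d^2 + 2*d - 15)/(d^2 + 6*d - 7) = (d^2 + 2*d - 15)/(d^2 + 6*d - 7)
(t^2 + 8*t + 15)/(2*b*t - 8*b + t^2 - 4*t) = (t^2 + 8*t + 15)/(2*b*t - 8*b + t^2 - 4*t)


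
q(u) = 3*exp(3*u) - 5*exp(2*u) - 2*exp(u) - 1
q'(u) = 9*exp(3*u) - 10*exp(2*u) - 2*exp(u)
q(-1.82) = -1.44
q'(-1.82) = -0.55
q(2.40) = 3387.69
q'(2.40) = 10817.73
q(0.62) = -2.72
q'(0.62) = 19.54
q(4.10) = 640761.53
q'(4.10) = 1940733.71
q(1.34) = 85.54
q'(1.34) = 347.82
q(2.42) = 3610.93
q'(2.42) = 11513.12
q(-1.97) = -1.37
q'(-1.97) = -0.45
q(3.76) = 228354.05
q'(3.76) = 694459.79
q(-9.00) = -1.00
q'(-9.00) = 0.00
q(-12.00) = -1.00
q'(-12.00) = 0.00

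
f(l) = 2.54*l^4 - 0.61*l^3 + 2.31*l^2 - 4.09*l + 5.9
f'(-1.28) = -34.31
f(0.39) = 4.68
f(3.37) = 322.61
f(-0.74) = 11.20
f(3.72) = 477.66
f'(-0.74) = -12.63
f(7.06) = 6187.84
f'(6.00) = 2152.31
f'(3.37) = 379.55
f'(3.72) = 510.80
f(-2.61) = 161.02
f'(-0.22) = -5.30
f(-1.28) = 23.02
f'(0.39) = -1.96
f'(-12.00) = -17879.53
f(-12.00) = 54111.14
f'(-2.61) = -209.25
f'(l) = 10.16*l^3 - 1.83*l^2 + 4.62*l - 4.09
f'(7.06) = 3512.57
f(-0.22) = 6.92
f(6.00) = 3224.60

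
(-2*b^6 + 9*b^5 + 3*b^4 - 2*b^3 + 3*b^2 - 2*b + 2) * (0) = 0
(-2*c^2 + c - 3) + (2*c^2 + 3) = c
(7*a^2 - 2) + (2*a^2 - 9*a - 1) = 9*a^2 - 9*a - 3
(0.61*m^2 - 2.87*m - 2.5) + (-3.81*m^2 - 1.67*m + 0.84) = -3.2*m^2 - 4.54*m - 1.66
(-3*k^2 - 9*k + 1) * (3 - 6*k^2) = 18*k^4 + 54*k^3 - 15*k^2 - 27*k + 3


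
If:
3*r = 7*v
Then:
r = 7*v/3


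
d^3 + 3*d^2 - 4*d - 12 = (d - 2)*(d + 2)*(d + 3)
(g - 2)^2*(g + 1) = g^3 - 3*g^2 + 4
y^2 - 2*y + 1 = (y - 1)^2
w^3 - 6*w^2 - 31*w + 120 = (w - 8)*(w - 3)*(w + 5)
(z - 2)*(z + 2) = z^2 - 4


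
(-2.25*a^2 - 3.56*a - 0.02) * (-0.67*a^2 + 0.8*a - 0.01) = 1.5075*a^4 + 0.5852*a^3 - 2.8121*a^2 + 0.0196*a + 0.0002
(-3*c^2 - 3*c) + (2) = -3*c^2 - 3*c + 2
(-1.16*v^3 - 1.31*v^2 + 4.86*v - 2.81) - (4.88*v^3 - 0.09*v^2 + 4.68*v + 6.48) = -6.04*v^3 - 1.22*v^2 + 0.180000000000001*v - 9.29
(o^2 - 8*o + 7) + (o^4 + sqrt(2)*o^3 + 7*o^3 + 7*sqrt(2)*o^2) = o^4 + sqrt(2)*o^3 + 7*o^3 + o^2 + 7*sqrt(2)*o^2 - 8*o + 7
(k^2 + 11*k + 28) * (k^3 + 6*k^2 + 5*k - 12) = k^5 + 17*k^4 + 99*k^3 + 211*k^2 + 8*k - 336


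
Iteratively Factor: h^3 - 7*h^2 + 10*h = (h - 5)*(h^2 - 2*h) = (h - 5)*(h - 2)*(h)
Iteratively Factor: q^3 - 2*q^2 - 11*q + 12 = (q - 1)*(q^2 - q - 12) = (q - 1)*(q + 3)*(q - 4)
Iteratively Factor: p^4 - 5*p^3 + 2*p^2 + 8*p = (p + 1)*(p^3 - 6*p^2 + 8*p) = (p - 2)*(p + 1)*(p^2 - 4*p) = p*(p - 2)*(p + 1)*(p - 4)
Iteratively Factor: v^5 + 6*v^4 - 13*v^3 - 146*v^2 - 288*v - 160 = (v + 1)*(v^4 + 5*v^3 - 18*v^2 - 128*v - 160) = (v + 1)*(v + 2)*(v^3 + 3*v^2 - 24*v - 80) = (v - 5)*(v + 1)*(v + 2)*(v^2 + 8*v + 16) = (v - 5)*(v + 1)*(v + 2)*(v + 4)*(v + 4)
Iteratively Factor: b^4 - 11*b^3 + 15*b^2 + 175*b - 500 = (b - 5)*(b^3 - 6*b^2 - 15*b + 100) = (b - 5)^2*(b^2 - b - 20) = (b - 5)^2*(b + 4)*(b - 5)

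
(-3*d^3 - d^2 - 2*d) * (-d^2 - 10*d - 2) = 3*d^5 + 31*d^4 + 18*d^3 + 22*d^2 + 4*d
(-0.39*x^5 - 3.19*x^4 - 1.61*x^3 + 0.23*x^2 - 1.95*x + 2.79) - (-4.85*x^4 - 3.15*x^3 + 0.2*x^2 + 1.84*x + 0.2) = -0.39*x^5 + 1.66*x^4 + 1.54*x^3 + 0.03*x^2 - 3.79*x + 2.59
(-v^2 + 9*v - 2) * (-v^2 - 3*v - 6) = v^4 - 6*v^3 - 19*v^2 - 48*v + 12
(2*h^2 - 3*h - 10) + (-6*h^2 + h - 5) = -4*h^2 - 2*h - 15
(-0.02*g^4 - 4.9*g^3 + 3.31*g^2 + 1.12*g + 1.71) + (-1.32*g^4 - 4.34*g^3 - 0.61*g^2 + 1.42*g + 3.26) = -1.34*g^4 - 9.24*g^3 + 2.7*g^2 + 2.54*g + 4.97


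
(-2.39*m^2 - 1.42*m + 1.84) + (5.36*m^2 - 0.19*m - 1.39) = 2.97*m^2 - 1.61*m + 0.45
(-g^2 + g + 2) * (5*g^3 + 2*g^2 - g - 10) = -5*g^5 + 3*g^4 + 13*g^3 + 13*g^2 - 12*g - 20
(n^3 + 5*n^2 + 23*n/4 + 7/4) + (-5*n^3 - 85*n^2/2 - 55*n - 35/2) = -4*n^3 - 75*n^2/2 - 197*n/4 - 63/4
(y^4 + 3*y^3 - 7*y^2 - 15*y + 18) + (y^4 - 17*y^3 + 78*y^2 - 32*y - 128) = 2*y^4 - 14*y^3 + 71*y^2 - 47*y - 110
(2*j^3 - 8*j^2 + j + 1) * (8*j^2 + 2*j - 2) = 16*j^5 - 60*j^4 - 12*j^3 + 26*j^2 - 2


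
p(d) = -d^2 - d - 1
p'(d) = -2*d - 1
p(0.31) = -1.41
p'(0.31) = -1.62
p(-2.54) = -4.91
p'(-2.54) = 4.08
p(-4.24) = -14.74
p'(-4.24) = 7.48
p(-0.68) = -0.78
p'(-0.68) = 0.36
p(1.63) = -5.29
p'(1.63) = -4.26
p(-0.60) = -0.76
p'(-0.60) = 0.20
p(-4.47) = -16.51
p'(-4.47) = 7.94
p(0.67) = -2.12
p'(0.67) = -2.34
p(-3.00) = -7.00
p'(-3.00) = 5.00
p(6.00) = -43.00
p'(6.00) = -13.00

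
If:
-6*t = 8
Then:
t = -4/3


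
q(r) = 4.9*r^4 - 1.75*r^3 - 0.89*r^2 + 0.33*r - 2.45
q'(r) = 19.6*r^3 - 5.25*r^2 - 1.78*r + 0.33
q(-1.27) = 12.03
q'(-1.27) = -46.03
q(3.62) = 745.52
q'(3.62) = 854.87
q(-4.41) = 1982.20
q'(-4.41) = -1774.94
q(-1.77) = 51.98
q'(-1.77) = -121.65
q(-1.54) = 28.88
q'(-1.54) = -80.96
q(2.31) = 111.51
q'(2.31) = 209.80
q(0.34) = -2.44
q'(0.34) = -0.11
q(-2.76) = 310.99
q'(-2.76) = -446.83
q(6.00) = 5939.89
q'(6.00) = 4034.25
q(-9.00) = 33347.14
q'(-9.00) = -14697.30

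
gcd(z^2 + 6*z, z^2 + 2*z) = z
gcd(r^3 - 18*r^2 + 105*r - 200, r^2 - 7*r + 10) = r - 5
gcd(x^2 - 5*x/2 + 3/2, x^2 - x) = x - 1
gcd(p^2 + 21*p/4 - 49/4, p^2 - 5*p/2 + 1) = 1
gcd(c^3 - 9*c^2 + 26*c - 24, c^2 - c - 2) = c - 2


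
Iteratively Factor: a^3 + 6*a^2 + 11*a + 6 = (a + 2)*(a^2 + 4*a + 3) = (a + 2)*(a + 3)*(a + 1)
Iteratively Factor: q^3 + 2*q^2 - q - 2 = (q + 2)*(q^2 - 1) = (q + 1)*(q + 2)*(q - 1)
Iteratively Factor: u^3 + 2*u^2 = (u)*(u^2 + 2*u) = u^2*(u + 2)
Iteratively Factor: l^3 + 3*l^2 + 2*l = (l)*(l^2 + 3*l + 2) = l*(l + 2)*(l + 1)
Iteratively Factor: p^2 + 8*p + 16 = (p + 4)*(p + 4)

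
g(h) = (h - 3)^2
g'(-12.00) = -30.00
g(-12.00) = 225.00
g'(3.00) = 0.00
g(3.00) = 0.00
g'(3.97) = 1.94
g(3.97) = 0.94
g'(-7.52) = -21.04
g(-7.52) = 110.67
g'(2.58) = -0.84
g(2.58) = 0.18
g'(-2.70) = -11.40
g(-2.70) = 32.49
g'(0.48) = -5.04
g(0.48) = 6.35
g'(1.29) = -3.42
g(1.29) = 2.92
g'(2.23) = -1.54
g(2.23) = 0.59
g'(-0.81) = -7.62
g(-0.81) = 14.52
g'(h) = 2*h - 6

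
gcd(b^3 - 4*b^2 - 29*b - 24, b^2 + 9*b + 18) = b + 3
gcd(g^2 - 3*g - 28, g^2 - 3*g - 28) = g^2 - 3*g - 28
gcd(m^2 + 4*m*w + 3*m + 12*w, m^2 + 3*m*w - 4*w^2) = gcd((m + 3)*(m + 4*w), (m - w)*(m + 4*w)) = m + 4*w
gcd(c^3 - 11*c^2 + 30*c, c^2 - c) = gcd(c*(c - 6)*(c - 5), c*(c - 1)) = c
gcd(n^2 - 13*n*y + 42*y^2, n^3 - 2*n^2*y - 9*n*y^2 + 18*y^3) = 1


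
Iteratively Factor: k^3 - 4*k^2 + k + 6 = (k + 1)*(k^2 - 5*k + 6) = (k - 3)*(k + 1)*(k - 2)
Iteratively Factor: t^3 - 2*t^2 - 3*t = (t)*(t^2 - 2*t - 3) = t*(t + 1)*(t - 3)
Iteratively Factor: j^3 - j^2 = (j)*(j^2 - j) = j*(j - 1)*(j)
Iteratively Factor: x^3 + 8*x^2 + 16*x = (x + 4)*(x^2 + 4*x) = x*(x + 4)*(x + 4)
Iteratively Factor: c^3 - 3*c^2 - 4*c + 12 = (c - 2)*(c^2 - c - 6) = (c - 3)*(c - 2)*(c + 2)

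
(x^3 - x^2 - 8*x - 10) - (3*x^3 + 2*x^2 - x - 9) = -2*x^3 - 3*x^2 - 7*x - 1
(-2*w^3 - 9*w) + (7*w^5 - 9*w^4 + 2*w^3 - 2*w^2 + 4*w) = 7*w^5 - 9*w^4 - 2*w^2 - 5*w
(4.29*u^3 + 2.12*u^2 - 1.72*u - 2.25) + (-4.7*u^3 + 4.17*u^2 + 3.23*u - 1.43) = -0.41*u^3 + 6.29*u^2 + 1.51*u - 3.68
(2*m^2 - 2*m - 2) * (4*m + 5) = 8*m^3 + 2*m^2 - 18*m - 10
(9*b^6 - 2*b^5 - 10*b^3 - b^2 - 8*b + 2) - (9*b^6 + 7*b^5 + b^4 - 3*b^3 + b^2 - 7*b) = -9*b^5 - b^4 - 7*b^3 - 2*b^2 - b + 2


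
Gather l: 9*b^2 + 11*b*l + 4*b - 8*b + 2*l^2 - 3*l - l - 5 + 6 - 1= 9*b^2 - 4*b + 2*l^2 + l*(11*b - 4)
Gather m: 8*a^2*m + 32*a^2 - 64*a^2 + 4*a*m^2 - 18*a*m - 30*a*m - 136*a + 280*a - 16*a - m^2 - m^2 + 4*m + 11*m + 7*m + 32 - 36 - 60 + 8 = -32*a^2 + 128*a + m^2*(4*a - 2) + m*(8*a^2 - 48*a + 22) - 56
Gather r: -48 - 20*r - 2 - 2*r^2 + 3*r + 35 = -2*r^2 - 17*r - 15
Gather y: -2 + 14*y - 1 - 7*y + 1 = 7*y - 2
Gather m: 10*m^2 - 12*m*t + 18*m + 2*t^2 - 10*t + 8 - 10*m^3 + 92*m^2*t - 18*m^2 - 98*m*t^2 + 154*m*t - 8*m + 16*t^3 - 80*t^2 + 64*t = -10*m^3 + m^2*(92*t - 8) + m*(-98*t^2 + 142*t + 10) + 16*t^3 - 78*t^2 + 54*t + 8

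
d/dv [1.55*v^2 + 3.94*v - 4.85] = 3.1*v + 3.94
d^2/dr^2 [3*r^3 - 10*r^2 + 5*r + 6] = 18*r - 20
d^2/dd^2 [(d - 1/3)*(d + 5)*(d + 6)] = 6*d + 64/3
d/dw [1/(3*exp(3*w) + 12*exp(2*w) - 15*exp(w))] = (-3*exp(2*w) - 8*exp(w) + 5)*exp(-w)/(3*(exp(2*w) + 4*exp(w) - 5)^2)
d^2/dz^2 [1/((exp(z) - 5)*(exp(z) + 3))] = (4*exp(3*z) - 6*exp(2*z) + 64*exp(z) - 30)*exp(z)/(exp(6*z) - 6*exp(5*z) - 33*exp(4*z) + 172*exp(3*z) + 495*exp(2*z) - 1350*exp(z) - 3375)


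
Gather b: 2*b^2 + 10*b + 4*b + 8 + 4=2*b^2 + 14*b + 12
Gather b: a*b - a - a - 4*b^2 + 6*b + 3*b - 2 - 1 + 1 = -2*a - 4*b^2 + b*(a + 9) - 2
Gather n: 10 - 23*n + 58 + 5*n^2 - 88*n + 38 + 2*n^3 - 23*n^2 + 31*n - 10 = 2*n^3 - 18*n^2 - 80*n + 96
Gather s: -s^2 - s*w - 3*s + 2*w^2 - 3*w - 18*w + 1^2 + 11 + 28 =-s^2 + s*(-w - 3) + 2*w^2 - 21*w + 40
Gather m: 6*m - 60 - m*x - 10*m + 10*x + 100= m*(-x - 4) + 10*x + 40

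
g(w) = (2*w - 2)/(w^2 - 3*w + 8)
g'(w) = (3 - 2*w)*(2*w - 2)/(w^2 - 3*w + 8)^2 + 2/(w^2 - 3*w + 8) = 2*(-w^2 + 2*w + 5)/(w^4 - 6*w^3 + 25*w^2 - 48*w + 64)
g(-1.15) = -0.34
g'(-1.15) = 0.02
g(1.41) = 0.14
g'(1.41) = 0.35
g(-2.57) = -0.32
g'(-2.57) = -0.03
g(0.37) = -0.18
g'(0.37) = 0.23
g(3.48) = 0.51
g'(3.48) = -0.00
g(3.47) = 0.51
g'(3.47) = -0.00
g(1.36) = 0.12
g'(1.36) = 0.35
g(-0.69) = -0.32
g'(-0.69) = 0.06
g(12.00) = 0.19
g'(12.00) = -0.02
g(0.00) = -0.25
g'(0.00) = 0.16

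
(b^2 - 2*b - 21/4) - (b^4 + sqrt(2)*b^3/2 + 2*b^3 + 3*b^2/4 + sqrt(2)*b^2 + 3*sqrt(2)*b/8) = -b^4 - 2*b^3 - sqrt(2)*b^3/2 - sqrt(2)*b^2 + b^2/4 - 2*b - 3*sqrt(2)*b/8 - 21/4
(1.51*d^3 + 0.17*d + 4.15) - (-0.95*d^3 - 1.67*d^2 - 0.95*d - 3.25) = 2.46*d^3 + 1.67*d^2 + 1.12*d + 7.4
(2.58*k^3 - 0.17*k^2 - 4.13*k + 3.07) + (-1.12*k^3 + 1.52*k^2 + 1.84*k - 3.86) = 1.46*k^3 + 1.35*k^2 - 2.29*k - 0.79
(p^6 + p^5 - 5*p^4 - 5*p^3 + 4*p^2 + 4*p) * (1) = p^6 + p^5 - 5*p^4 - 5*p^3 + 4*p^2 + 4*p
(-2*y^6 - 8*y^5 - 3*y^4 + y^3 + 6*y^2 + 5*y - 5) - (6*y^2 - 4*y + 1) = -2*y^6 - 8*y^5 - 3*y^4 + y^3 + 9*y - 6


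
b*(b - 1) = b^2 - b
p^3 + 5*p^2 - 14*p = p*(p - 2)*(p + 7)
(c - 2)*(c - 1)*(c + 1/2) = c^3 - 5*c^2/2 + c/2 + 1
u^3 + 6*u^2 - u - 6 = (u - 1)*(u + 1)*(u + 6)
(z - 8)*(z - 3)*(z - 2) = z^3 - 13*z^2 + 46*z - 48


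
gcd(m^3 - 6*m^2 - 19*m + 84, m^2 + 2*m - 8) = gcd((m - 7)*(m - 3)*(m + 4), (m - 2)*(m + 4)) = m + 4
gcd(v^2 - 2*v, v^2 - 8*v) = v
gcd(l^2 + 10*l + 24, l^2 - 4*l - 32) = l + 4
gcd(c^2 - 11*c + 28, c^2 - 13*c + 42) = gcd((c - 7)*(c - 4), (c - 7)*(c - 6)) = c - 7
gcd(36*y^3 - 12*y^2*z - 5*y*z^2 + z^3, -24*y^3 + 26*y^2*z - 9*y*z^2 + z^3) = 2*y - z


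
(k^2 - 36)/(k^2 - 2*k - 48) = (k - 6)/(k - 8)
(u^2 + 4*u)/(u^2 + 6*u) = (u + 4)/(u + 6)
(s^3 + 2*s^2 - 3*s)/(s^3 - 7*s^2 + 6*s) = (s + 3)/(s - 6)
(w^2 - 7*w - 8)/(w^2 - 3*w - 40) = (w + 1)/(w + 5)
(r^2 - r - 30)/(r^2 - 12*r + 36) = (r + 5)/(r - 6)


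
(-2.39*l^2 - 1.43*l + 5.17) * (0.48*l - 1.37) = -1.1472*l^3 + 2.5879*l^2 + 4.4407*l - 7.0829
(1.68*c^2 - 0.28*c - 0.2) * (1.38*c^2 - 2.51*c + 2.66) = 2.3184*c^4 - 4.6032*c^3 + 4.8956*c^2 - 0.2428*c - 0.532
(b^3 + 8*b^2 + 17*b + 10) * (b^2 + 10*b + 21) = b^5 + 18*b^4 + 118*b^3 + 348*b^2 + 457*b + 210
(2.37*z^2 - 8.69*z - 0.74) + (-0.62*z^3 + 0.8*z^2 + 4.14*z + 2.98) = -0.62*z^3 + 3.17*z^2 - 4.55*z + 2.24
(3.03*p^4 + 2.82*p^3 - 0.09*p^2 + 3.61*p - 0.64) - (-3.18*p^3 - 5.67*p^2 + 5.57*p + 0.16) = 3.03*p^4 + 6.0*p^3 + 5.58*p^2 - 1.96*p - 0.8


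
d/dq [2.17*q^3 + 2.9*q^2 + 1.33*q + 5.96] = 6.51*q^2 + 5.8*q + 1.33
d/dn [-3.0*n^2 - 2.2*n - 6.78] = -6.0*n - 2.2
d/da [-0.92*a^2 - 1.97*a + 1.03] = -1.84*a - 1.97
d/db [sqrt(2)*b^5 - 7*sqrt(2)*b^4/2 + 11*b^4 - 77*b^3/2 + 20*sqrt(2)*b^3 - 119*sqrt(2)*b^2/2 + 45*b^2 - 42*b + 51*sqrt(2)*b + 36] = 5*sqrt(2)*b^4 - 14*sqrt(2)*b^3 + 44*b^3 - 231*b^2/2 + 60*sqrt(2)*b^2 - 119*sqrt(2)*b + 90*b - 42 + 51*sqrt(2)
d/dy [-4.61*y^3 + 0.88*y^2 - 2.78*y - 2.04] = -13.83*y^2 + 1.76*y - 2.78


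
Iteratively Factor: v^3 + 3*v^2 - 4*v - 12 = (v - 2)*(v^2 + 5*v + 6) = (v - 2)*(v + 3)*(v + 2)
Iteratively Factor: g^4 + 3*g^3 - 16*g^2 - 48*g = (g + 4)*(g^3 - g^2 - 12*g) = (g - 4)*(g + 4)*(g^2 + 3*g) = g*(g - 4)*(g + 4)*(g + 3)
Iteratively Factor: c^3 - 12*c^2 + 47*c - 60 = (c - 4)*(c^2 - 8*c + 15) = (c - 5)*(c - 4)*(c - 3)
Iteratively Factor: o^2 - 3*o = (o - 3)*(o)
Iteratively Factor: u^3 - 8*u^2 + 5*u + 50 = (u + 2)*(u^2 - 10*u + 25) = (u - 5)*(u + 2)*(u - 5)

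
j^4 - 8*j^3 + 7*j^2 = j^2*(j - 7)*(j - 1)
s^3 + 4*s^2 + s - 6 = (s - 1)*(s + 2)*(s + 3)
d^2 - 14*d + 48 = (d - 8)*(d - 6)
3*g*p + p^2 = p*(3*g + p)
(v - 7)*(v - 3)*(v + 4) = v^3 - 6*v^2 - 19*v + 84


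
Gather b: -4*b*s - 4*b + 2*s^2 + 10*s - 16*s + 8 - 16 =b*(-4*s - 4) + 2*s^2 - 6*s - 8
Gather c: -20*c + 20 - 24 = -20*c - 4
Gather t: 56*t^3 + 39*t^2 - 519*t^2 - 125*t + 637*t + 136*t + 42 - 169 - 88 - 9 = 56*t^3 - 480*t^2 + 648*t - 224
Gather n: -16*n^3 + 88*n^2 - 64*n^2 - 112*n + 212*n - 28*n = -16*n^3 + 24*n^2 + 72*n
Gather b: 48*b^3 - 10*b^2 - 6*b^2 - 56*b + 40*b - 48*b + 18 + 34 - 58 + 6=48*b^3 - 16*b^2 - 64*b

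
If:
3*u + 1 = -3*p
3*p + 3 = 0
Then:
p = -1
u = 2/3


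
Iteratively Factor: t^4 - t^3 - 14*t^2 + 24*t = (t - 3)*(t^3 + 2*t^2 - 8*t) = t*(t - 3)*(t^2 + 2*t - 8) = t*(t - 3)*(t + 4)*(t - 2)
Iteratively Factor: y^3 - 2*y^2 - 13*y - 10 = (y - 5)*(y^2 + 3*y + 2) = (y - 5)*(y + 1)*(y + 2)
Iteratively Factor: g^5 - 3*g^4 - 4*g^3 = (g)*(g^4 - 3*g^3 - 4*g^2) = g^2*(g^3 - 3*g^2 - 4*g) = g^3*(g^2 - 3*g - 4) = g^3*(g - 4)*(g + 1)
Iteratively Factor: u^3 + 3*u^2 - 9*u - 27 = (u + 3)*(u^2 - 9) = (u - 3)*(u + 3)*(u + 3)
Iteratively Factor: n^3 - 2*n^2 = (n - 2)*(n^2) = n*(n - 2)*(n)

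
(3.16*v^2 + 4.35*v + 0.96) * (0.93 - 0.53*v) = -1.6748*v^3 + 0.6333*v^2 + 3.5367*v + 0.8928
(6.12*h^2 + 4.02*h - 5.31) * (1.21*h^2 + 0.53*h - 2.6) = 7.4052*h^4 + 8.1078*h^3 - 20.2065*h^2 - 13.2663*h + 13.806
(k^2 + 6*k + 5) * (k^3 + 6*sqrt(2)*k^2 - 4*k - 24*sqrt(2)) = k^5 + 6*k^4 + 6*sqrt(2)*k^4 + k^3 + 36*sqrt(2)*k^3 - 24*k^2 + 6*sqrt(2)*k^2 - 144*sqrt(2)*k - 20*k - 120*sqrt(2)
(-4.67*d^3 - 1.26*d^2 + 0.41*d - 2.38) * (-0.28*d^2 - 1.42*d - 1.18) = 1.3076*d^5 + 6.9842*d^4 + 7.185*d^3 + 1.571*d^2 + 2.8958*d + 2.8084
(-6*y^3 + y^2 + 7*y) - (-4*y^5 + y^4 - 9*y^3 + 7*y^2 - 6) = 4*y^5 - y^4 + 3*y^3 - 6*y^2 + 7*y + 6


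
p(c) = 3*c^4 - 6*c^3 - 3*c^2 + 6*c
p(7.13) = 5468.64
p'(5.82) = 1727.03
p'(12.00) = 18078.00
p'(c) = 12*c^3 - 18*c^2 - 6*c + 6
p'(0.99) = -5.94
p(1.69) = -2.92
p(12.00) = 51480.00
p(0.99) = 0.06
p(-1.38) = 12.66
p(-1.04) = 0.77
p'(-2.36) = -237.82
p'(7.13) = 3397.76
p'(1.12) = -6.44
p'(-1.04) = -20.73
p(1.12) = -0.75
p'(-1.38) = -51.54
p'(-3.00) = -462.00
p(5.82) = 2192.50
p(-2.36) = 141.06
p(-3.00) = 360.00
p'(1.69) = 2.37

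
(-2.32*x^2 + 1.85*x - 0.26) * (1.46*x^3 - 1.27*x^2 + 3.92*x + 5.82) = -3.3872*x^5 + 5.6474*x^4 - 11.8235*x^3 - 5.9202*x^2 + 9.7478*x - 1.5132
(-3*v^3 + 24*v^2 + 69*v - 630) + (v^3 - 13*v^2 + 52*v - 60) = -2*v^3 + 11*v^2 + 121*v - 690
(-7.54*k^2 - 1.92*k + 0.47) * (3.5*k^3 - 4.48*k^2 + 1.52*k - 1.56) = -26.39*k^5 + 27.0592*k^4 - 1.2142*k^3 + 6.7384*k^2 + 3.7096*k - 0.7332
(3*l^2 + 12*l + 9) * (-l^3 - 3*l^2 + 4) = -3*l^5 - 21*l^4 - 45*l^3 - 15*l^2 + 48*l + 36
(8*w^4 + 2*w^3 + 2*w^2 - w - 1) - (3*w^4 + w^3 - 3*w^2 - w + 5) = 5*w^4 + w^3 + 5*w^2 - 6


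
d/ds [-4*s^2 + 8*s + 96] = 8 - 8*s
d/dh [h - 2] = 1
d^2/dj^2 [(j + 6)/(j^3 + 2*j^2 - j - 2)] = 2*((j + 6)*(3*j^2 + 4*j - 1)^2 + (-3*j^2 - 4*j - (j + 6)*(3*j + 2) + 1)*(j^3 + 2*j^2 - j - 2))/(j^3 + 2*j^2 - j - 2)^3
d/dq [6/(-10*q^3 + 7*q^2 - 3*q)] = 6*(30*q^2 - 14*q + 3)/(q^2*(10*q^2 - 7*q + 3)^2)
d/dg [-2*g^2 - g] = -4*g - 1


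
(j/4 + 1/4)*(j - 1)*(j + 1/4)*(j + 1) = j^4/4 + 5*j^3/16 - 3*j^2/16 - 5*j/16 - 1/16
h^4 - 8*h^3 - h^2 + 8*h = h*(h - 8)*(h - 1)*(h + 1)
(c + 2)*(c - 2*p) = c^2 - 2*c*p + 2*c - 4*p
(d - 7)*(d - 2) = d^2 - 9*d + 14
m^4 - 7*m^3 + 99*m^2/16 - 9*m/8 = m*(m - 6)*(m - 3/4)*(m - 1/4)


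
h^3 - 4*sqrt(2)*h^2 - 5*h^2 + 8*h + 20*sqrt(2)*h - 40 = (h - 5)*(h - 2*sqrt(2))^2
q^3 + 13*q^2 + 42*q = q*(q + 6)*(q + 7)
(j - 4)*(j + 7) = j^2 + 3*j - 28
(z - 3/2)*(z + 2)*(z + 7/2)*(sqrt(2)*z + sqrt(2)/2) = sqrt(2)*z^4 + 9*sqrt(2)*z^3/2 + 3*sqrt(2)*z^2/4 - 89*sqrt(2)*z/8 - 21*sqrt(2)/4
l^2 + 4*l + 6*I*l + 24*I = (l + 4)*(l + 6*I)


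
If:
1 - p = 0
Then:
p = 1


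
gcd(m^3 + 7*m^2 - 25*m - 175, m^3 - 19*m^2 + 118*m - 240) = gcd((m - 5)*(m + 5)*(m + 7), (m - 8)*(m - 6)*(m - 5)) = m - 5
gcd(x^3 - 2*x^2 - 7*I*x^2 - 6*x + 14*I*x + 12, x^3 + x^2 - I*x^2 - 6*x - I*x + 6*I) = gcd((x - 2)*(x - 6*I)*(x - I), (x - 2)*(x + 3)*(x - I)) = x^2 + x*(-2 - I) + 2*I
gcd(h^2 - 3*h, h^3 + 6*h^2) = h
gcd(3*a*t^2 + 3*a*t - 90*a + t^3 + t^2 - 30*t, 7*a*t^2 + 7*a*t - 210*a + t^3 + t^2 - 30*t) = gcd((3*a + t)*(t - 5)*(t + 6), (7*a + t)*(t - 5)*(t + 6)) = t^2 + t - 30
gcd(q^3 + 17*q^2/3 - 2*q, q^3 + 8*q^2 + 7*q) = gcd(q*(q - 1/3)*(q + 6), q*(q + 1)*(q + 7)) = q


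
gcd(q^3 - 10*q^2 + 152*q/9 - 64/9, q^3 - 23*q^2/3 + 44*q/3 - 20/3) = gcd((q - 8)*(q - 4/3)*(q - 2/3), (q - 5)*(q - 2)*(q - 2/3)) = q - 2/3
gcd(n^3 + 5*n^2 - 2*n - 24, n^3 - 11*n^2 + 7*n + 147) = n + 3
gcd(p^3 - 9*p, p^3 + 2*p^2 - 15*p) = p^2 - 3*p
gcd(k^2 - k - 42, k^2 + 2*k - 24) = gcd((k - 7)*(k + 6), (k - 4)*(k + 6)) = k + 6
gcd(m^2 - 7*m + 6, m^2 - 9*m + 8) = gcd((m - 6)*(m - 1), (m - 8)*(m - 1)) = m - 1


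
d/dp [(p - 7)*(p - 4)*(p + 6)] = 3*p^2 - 10*p - 38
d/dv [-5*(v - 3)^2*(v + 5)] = -15*v^2 + 10*v + 105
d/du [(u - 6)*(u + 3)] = 2*u - 3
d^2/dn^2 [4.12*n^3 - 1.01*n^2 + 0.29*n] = 24.72*n - 2.02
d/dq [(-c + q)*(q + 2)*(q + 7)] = -2*c*q - 9*c + 3*q^2 + 18*q + 14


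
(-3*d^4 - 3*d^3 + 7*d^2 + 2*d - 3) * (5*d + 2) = -15*d^5 - 21*d^4 + 29*d^3 + 24*d^2 - 11*d - 6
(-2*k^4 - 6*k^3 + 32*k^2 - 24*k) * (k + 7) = -2*k^5 - 20*k^4 - 10*k^3 + 200*k^2 - 168*k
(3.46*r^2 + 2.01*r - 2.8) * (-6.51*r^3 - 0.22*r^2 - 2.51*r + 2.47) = -22.5246*r^5 - 13.8463*r^4 + 9.1012*r^3 + 4.1171*r^2 + 11.9927*r - 6.916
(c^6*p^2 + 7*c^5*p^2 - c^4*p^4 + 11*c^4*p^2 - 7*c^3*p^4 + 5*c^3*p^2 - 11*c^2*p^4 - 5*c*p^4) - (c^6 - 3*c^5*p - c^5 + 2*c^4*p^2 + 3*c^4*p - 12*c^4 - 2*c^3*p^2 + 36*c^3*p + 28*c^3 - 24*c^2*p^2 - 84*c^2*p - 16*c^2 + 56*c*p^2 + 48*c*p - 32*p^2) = c^6*p^2 - c^6 + 7*c^5*p^2 + 3*c^5*p + c^5 - c^4*p^4 + 9*c^4*p^2 - 3*c^4*p + 12*c^4 - 7*c^3*p^4 + 7*c^3*p^2 - 36*c^3*p - 28*c^3 - 11*c^2*p^4 + 24*c^2*p^2 + 84*c^2*p + 16*c^2 - 5*c*p^4 - 56*c*p^2 - 48*c*p + 32*p^2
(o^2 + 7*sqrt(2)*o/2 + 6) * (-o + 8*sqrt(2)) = -o^3 + 9*sqrt(2)*o^2/2 + 50*o + 48*sqrt(2)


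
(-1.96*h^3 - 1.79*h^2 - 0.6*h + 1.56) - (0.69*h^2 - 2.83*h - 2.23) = -1.96*h^3 - 2.48*h^2 + 2.23*h + 3.79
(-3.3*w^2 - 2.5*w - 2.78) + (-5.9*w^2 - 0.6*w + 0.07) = -9.2*w^2 - 3.1*w - 2.71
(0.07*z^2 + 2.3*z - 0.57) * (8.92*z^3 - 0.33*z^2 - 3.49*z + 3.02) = 0.6244*z^5 + 20.4929*z^4 - 6.0877*z^3 - 7.6275*z^2 + 8.9353*z - 1.7214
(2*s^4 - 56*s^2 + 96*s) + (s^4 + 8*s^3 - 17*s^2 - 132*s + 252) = 3*s^4 + 8*s^3 - 73*s^2 - 36*s + 252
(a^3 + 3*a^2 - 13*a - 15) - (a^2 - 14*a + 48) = a^3 + 2*a^2 + a - 63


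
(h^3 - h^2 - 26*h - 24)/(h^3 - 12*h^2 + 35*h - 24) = (h^3 - h^2 - 26*h - 24)/(h^3 - 12*h^2 + 35*h - 24)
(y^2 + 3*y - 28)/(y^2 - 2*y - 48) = (-y^2 - 3*y + 28)/(-y^2 + 2*y + 48)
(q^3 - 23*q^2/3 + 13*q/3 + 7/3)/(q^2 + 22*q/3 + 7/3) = (q^2 - 8*q + 7)/(q + 7)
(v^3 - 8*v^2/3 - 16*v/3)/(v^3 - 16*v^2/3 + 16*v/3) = (3*v + 4)/(3*v - 4)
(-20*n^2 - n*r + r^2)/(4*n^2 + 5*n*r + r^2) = (-5*n + r)/(n + r)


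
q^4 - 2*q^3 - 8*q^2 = q^2*(q - 4)*(q + 2)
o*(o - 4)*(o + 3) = o^3 - o^2 - 12*o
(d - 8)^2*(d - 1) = d^3 - 17*d^2 + 80*d - 64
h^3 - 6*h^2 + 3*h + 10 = (h - 5)*(h - 2)*(h + 1)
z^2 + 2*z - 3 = (z - 1)*(z + 3)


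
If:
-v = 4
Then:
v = -4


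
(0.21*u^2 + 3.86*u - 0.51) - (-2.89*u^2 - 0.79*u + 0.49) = 3.1*u^2 + 4.65*u - 1.0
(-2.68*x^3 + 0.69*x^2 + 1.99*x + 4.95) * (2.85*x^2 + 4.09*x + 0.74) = -7.638*x^5 - 8.9947*x^4 + 6.5104*x^3 + 22.7572*x^2 + 21.7181*x + 3.663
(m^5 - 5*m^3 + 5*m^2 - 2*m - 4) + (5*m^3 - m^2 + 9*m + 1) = m^5 + 4*m^2 + 7*m - 3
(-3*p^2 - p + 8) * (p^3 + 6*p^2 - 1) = -3*p^5 - 19*p^4 + 2*p^3 + 51*p^2 + p - 8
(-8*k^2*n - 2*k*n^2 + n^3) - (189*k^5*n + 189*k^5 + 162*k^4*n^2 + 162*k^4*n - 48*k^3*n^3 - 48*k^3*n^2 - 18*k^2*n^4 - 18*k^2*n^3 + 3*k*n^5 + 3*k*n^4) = -189*k^5*n - 189*k^5 - 162*k^4*n^2 - 162*k^4*n + 48*k^3*n^3 + 48*k^3*n^2 + 18*k^2*n^4 + 18*k^2*n^3 - 8*k^2*n - 3*k*n^5 - 3*k*n^4 - 2*k*n^2 + n^3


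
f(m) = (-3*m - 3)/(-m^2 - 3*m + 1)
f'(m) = (-3*m - 3)*(2*m + 3)/(-m^2 - 3*m + 1)^2 - 3/(-m^2 - 3*m + 1) = 3*(m^2 + 3*m - (m + 1)*(2*m + 3) - 1)/(m^2 + 3*m - 1)^2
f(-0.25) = -1.33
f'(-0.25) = -3.75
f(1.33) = 1.47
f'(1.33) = -1.12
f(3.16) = 0.68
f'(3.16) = -0.18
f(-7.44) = -0.60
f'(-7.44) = -0.13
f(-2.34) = 1.58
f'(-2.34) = -2.22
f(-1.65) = 0.60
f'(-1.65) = -0.99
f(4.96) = 0.46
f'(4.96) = -0.08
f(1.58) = 1.24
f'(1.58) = -0.74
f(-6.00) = -0.88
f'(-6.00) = -0.29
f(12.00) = 0.22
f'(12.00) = -0.02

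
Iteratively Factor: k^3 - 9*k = (k - 3)*(k^2 + 3*k) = (k - 3)*(k + 3)*(k)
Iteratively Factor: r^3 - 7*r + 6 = (r + 3)*(r^2 - 3*r + 2) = (r - 2)*(r + 3)*(r - 1)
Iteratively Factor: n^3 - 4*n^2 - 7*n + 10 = (n - 1)*(n^2 - 3*n - 10) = (n - 1)*(n + 2)*(n - 5)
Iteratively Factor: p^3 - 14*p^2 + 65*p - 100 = (p - 5)*(p^2 - 9*p + 20) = (p - 5)^2*(p - 4)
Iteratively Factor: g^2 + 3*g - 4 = (g - 1)*(g + 4)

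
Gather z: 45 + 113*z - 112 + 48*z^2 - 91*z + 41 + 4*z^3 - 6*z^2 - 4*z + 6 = 4*z^3 + 42*z^2 + 18*z - 20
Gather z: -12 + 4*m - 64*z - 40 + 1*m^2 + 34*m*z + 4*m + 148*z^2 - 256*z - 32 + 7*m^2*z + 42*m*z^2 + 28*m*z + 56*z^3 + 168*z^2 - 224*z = m^2 + 8*m + 56*z^3 + z^2*(42*m + 316) + z*(7*m^2 + 62*m - 544) - 84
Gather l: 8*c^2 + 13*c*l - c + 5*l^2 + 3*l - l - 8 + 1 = 8*c^2 - c + 5*l^2 + l*(13*c + 2) - 7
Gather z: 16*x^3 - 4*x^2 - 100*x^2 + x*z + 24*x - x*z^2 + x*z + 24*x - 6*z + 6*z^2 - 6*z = 16*x^3 - 104*x^2 + 48*x + z^2*(6 - x) + z*(2*x - 12)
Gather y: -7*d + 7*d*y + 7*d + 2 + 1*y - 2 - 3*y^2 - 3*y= -3*y^2 + y*(7*d - 2)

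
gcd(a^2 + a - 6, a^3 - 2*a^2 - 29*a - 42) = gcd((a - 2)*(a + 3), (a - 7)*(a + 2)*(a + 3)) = a + 3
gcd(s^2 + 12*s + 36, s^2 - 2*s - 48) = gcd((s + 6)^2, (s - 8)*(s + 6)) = s + 6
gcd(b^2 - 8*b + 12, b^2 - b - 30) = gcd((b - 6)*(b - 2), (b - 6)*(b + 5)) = b - 6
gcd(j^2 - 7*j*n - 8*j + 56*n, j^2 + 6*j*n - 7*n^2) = 1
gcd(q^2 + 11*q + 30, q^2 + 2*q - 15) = q + 5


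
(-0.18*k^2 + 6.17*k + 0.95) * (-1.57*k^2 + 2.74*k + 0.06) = 0.2826*k^4 - 10.1801*k^3 + 15.4035*k^2 + 2.9732*k + 0.057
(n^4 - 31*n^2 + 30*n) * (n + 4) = n^5 + 4*n^4 - 31*n^3 - 94*n^2 + 120*n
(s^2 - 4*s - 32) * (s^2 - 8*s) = s^4 - 12*s^3 + 256*s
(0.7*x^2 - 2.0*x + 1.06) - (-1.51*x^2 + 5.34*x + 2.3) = 2.21*x^2 - 7.34*x - 1.24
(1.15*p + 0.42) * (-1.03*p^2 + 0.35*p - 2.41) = -1.1845*p^3 - 0.0301*p^2 - 2.6245*p - 1.0122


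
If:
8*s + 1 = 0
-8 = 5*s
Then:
No Solution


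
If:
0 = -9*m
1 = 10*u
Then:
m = 0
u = 1/10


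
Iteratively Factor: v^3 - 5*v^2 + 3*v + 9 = (v - 3)*(v^2 - 2*v - 3) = (v - 3)*(v + 1)*(v - 3)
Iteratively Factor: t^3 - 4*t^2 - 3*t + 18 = (t + 2)*(t^2 - 6*t + 9) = (t - 3)*(t + 2)*(t - 3)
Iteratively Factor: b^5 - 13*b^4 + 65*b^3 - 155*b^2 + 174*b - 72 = (b - 2)*(b^4 - 11*b^3 + 43*b^2 - 69*b + 36) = (b - 3)*(b - 2)*(b^3 - 8*b^2 + 19*b - 12) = (b - 4)*(b - 3)*(b - 2)*(b^2 - 4*b + 3) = (b - 4)*(b - 3)^2*(b - 2)*(b - 1)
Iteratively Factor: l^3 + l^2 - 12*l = (l - 3)*(l^2 + 4*l) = l*(l - 3)*(l + 4)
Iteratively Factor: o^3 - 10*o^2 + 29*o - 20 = (o - 1)*(o^2 - 9*o + 20) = (o - 5)*(o - 1)*(o - 4)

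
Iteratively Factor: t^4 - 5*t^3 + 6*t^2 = (t)*(t^3 - 5*t^2 + 6*t) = t^2*(t^2 - 5*t + 6) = t^2*(t - 2)*(t - 3)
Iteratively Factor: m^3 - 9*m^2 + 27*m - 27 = (m - 3)*(m^2 - 6*m + 9) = (m - 3)^2*(m - 3)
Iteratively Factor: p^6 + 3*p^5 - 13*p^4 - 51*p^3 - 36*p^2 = (p)*(p^5 + 3*p^4 - 13*p^3 - 51*p^2 - 36*p) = p^2*(p^4 + 3*p^3 - 13*p^2 - 51*p - 36) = p^2*(p + 1)*(p^3 + 2*p^2 - 15*p - 36) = p^2*(p + 1)*(p + 3)*(p^2 - p - 12) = p^2*(p + 1)*(p + 3)^2*(p - 4)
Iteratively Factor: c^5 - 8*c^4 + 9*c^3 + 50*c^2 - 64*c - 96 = (c + 1)*(c^4 - 9*c^3 + 18*c^2 + 32*c - 96) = (c + 1)*(c + 2)*(c^3 - 11*c^2 + 40*c - 48) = (c - 3)*(c + 1)*(c + 2)*(c^2 - 8*c + 16) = (c - 4)*(c - 3)*(c + 1)*(c + 2)*(c - 4)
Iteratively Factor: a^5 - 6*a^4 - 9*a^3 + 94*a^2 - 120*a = (a - 3)*(a^4 - 3*a^3 - 18*a^2 + 40*a) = (a - 3)*(a + 4)*(a^3 - 7*a^2 + 10*a) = (a - 3)*(a - 2)*(a + 4)*(a^2 - 5*a) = a*(a - 3)*(a - 2)*(a + 4)*(a - 5)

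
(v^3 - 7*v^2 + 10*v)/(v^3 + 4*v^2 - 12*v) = (v - 5)/(v + 6)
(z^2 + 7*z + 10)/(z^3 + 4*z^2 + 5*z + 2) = (z + 5)/(z^2 + 2*z + 1)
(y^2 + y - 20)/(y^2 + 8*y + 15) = (y - 4)/(y + 3)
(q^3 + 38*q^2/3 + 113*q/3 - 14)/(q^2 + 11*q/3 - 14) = (3*q^2 + 20*q - 7)/(3*q - 7)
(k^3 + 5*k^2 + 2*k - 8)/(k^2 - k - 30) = (-k^3 - 5*k^2 - 2*k + 8)/(-k^2 + k + 30)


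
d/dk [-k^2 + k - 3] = 1 - 2*k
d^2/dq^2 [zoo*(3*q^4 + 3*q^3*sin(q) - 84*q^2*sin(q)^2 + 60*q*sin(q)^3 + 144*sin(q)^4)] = zoo*(q^3*sin(q) + q^2*cos(q) + 2*q^2 + 2*q*sin(q) + q*sin(2*q)/2 + cos(q)/4 - cos(2*q) - cos(3*q)/4 + 1)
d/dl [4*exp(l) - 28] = 4*exp(l)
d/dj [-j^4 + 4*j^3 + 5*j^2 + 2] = 2*j*(-2*j^2 + 6*j + 5)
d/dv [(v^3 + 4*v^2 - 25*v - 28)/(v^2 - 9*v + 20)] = (v^2 - 10*v - 47)/(v^2 - 10*v + 25)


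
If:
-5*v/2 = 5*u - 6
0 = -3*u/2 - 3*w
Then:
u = -2*w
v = 4*w + 12/5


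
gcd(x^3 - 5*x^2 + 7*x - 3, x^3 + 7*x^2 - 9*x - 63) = x - 3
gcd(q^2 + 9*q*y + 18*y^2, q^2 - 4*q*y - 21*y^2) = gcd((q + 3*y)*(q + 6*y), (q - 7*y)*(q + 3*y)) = q + 3*y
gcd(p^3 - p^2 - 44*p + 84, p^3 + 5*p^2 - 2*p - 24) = p - 2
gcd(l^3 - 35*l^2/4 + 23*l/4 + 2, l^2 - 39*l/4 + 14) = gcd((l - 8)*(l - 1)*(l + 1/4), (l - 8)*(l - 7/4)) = l - 8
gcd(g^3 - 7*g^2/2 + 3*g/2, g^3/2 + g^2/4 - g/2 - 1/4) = 1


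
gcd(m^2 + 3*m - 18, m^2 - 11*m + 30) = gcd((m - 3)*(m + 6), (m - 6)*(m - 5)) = 1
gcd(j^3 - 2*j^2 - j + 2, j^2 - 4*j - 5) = j + 1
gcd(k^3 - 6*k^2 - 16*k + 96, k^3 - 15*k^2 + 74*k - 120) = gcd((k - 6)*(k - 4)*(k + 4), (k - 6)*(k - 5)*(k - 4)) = k^2 - 10*k + 24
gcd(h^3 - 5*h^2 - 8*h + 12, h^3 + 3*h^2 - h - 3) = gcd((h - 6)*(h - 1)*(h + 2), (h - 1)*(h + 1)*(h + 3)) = h - 1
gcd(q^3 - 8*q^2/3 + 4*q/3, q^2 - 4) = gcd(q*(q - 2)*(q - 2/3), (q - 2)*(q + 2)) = q - 2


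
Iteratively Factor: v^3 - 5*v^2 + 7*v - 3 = (v - 1)*(v^2 - 4*v + 3) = (v - 1)^2*(v - 3)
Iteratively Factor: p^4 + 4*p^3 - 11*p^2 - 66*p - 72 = (p + 3)*(p^3 + p^2 - 14*p - 24) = (p + 3)^2*(p^2 - 2*p - 8) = (p + 2)*(p + 3)^2*(p - 4)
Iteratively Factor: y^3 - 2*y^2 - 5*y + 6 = (y - 3)*(y^2 + y - 2) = (y - 3)*(y + 2)*(y - 1)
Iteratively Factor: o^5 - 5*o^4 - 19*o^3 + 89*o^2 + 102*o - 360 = (o - 5)*(o^4 - 19*o^2 - 6*o + 72) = (o - 5)*(o - 2)*(o^3 + 2*o^2 - 15*o - 36) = (o - 5)*(o - 2)*(o + 3)*(o^2 - o - 12) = (o - 5)*(o - 4)*(o - 2)*(o + 3)*(o + 3)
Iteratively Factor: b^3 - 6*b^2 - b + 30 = (b + 2)*(b^2 - 8*b + 15) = (b - 3)*(b + 2)*(b - 5)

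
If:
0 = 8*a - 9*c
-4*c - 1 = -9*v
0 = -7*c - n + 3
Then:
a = 81*v/32 - 9/32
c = 9*v/4 - 1/4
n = 19/4 - 63*v/4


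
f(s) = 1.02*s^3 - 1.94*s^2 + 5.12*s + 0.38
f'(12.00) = 399.20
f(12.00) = 1545.02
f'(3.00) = 21.02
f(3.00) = 25.82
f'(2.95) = 20.30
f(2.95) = 24.79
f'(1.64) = 6.99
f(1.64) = 8.06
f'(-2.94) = 42.98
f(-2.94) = -57.36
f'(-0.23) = 6.17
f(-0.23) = -0.91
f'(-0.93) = 11.37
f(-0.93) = -6.88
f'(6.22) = 99.37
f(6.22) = 202.63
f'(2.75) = 17.59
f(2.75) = 21.00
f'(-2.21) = 28.64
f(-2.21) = -31.42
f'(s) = 3.06*s^2 - 3.88*s + 5.12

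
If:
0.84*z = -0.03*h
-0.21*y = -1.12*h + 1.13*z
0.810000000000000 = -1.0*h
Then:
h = -0.81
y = -4.48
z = 0.03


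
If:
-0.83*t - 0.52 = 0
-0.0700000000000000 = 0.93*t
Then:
No Solution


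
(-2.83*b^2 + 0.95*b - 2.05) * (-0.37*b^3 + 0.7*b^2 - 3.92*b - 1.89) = 1.0471*b^5 - 2.3325*b^4 + 12.5171*b^3 + 0.1897*b^2 + 6.2405*b + 3.8745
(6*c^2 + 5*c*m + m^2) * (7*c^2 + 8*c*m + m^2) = 42*c^4 + 83*c^3*m + 53*c^2*m^2 + 13*c*m^3 + m^4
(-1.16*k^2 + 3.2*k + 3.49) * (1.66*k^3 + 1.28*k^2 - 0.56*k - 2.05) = -1.9256*k^5 + 3.8272*k^4 + 10.539*k^3 + 5.0532*k^2 - 8.5144*k - 7.1545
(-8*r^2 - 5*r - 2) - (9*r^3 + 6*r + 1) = -9*r^3 - 8*r^2 - 11*r - 3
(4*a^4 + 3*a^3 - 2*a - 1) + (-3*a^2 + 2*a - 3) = 4*a^4 + 3*a^3 - 3*a^2 - 4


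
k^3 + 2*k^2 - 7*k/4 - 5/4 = (k - 1)*(k + 1/2)*(k + 5/2)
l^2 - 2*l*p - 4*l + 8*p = (l - 4)*(l - 2*p)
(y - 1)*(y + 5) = y^2 + 4*y - 5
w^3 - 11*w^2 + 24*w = w*(w - 8)*(w - 3)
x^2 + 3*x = x*(x + 3)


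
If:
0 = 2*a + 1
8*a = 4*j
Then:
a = -1/2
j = -1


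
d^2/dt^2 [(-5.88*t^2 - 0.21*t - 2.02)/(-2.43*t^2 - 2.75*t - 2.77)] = (-5.6843418860808e-14*t^4 - 76.106142*t^3 - 165.90582*t^2 + 72.510714*t + 90.39281)/(14.348907*t^6 + 48.715425*t^5 + 104.200344*t^4 + 131.860025*t^3 + 118.779816*t^2 + 63.301425*t + 21.253933)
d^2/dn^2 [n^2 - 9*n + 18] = 2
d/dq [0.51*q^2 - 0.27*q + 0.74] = 1.02*q - 0.27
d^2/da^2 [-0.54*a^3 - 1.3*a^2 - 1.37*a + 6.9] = -3.24*a - 2.6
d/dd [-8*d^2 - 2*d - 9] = -16*d - 2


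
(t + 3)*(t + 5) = t^2 + 8*t + 15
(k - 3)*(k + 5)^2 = k^3 + 7*k^2 - 5*k - 75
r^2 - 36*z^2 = (r - 6*z)*(r + 6*z)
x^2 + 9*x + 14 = (x + 2)*(x + 7)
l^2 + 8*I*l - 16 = (l + 4*I)^2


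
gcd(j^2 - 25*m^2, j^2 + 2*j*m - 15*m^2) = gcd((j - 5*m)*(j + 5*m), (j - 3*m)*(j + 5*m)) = j + 5*m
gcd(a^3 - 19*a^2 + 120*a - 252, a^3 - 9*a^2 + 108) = a^2 - 12*a + 36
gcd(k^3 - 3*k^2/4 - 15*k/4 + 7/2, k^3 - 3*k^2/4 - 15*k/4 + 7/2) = k^3 - 3*k^2/4 - 15*k/4 + 7/2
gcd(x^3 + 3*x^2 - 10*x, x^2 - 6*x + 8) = x - 2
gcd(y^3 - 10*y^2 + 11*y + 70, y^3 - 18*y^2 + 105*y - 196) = y - 7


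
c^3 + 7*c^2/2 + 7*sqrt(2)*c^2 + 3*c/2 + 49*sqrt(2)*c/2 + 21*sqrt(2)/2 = (c + 1/2)*(c + 3)*(c + 7*sqrt(2))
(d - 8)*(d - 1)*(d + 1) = d^3 - 8*d^2 - d + 8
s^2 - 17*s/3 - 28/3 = (s - 7)*(s + 4/3)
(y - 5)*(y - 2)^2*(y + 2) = y^4 - 7*y^3 + 6*y^2 + 28*y - 40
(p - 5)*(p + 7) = p^2 + 2*p - 35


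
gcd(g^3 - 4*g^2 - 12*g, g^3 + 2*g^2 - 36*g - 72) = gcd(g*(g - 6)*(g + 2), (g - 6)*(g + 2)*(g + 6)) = g^2 - 4*g - 12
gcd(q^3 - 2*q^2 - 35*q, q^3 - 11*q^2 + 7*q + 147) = q - 7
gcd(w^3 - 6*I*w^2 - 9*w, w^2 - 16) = 1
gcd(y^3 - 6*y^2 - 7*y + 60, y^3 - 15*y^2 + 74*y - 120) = y^2 - 9*y + 20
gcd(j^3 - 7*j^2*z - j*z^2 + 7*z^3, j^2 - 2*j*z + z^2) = -j + z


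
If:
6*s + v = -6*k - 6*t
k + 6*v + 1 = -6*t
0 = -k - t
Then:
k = 6*v/5 + 1/5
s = -v/6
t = -6*v/5 - 1/5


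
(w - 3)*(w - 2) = w^2 - 5*w + 6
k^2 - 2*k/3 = k*(k - 2/3)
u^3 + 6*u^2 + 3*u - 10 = (u - 1)*(u + 2)*(u + 5)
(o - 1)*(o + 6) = o^2 + 5*o - 6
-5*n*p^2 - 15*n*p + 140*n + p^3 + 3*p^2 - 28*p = (-5*n + p)*(p - 4)*(p + 7)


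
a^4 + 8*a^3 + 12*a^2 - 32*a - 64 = (a - 2)*(a + 2)*(a + 4)^2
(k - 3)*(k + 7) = k^2 + 4*k - 21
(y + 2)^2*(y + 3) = y^3 + 7*y^2 + 16*y + 12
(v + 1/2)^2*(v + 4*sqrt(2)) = v^3 + v^2 + 4*sqrt(2)*v^2 + v/4 + 4*sqrt(2)*v + sqrt(2)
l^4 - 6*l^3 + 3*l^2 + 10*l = l*(l - 5)*(l - 2)*(l + 1)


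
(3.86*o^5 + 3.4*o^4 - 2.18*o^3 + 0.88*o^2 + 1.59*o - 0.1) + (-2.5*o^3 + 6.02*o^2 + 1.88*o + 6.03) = 3.86*o^5 + 3.4*o^4 - 4.68*o^3 + 6.9*o^2 + 3.47*o + 5.93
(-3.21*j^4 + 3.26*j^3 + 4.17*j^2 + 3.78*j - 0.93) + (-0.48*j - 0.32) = -3.21*j^4 + 3.26*j^3 + 4.17*j^2 + 3.3*j - 1.25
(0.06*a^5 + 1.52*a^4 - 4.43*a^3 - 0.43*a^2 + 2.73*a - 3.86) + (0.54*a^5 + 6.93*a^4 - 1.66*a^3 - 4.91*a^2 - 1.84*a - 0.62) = 0.6*a^5 + 8.45*a^4 - 6.09*a^3 - 5.34*a^2 + 0.89*a - 4.48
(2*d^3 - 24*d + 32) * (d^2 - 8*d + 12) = 2*d^5 - 16*d^4 + 224*d^2 - 544*d + 384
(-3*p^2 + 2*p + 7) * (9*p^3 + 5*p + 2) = -27*p^5 + 18*p^4 + 48*p^3 + 4*p^2 + 39*p + 14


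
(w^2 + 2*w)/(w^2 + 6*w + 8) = w/(w + 4)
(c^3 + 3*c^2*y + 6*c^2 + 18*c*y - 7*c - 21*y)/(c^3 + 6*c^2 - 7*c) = (c + 3*y)/c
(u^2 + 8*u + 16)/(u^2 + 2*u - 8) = (u + 4)/(u - 2)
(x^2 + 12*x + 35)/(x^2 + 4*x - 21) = (x + 5)/(x - 3)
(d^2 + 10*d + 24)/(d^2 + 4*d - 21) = (d^2 + 10*d + 24)/(d^2 + 4*d - 21)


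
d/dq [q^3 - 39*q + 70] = 3*q^2 - 39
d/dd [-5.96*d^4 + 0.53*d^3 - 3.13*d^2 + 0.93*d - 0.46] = -23.84*d^3 + 1.59*d^2 - 6.26*d + 0.93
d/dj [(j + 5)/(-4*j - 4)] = 1/(j^2 + 2*j + 1)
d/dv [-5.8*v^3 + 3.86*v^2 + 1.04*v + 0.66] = -17.4*v^2 + 7.72*v + 1.04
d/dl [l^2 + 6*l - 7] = 2*l + 6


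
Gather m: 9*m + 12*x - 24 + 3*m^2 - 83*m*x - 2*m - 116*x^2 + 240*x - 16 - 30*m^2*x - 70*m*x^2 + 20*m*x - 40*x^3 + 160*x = m^2*(3 - 30*x) + m*(-70*x^2 - 63*x + 7) - 40*x^3 - 116*x^2 + 412*x - 40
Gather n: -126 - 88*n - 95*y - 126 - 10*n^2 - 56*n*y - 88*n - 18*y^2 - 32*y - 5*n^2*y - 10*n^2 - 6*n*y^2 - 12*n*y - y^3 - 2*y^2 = n^2*(-5*y - 20) + n*(-6*y^2 - 68*y - 176) - y^3 - 20*y^2 - 127*y - 252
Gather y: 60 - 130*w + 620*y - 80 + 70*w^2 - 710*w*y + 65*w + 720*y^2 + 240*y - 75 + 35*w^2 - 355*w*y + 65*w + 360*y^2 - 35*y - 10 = 105*w^2 + 1080*y^2 + y*(825 - 1065*w) - 105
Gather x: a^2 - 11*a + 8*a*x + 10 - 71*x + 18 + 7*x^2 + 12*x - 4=a^2 - 11*a + 7*x^2 + x*(8*a - 59) + 24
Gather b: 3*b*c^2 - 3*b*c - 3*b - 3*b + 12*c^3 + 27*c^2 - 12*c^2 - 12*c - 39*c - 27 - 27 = b*(3*c^2 - 3*c - 6) + 12*c^3 + 15*c^2 - 51*c - 54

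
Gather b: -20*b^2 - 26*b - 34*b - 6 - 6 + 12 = -20*b^2 - 60*b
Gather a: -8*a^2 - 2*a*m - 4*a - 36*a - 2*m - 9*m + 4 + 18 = -8*a^2 + a*(-2*m - 40) - 11*m + 22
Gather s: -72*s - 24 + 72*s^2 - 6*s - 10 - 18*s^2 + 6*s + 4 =54*s^2 - 72*s - 30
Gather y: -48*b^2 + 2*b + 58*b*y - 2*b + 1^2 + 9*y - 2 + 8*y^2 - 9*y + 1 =-48*b^2 + 58*b*y + 8*y^2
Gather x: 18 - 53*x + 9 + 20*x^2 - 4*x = 20*x^2 - 57*x + 27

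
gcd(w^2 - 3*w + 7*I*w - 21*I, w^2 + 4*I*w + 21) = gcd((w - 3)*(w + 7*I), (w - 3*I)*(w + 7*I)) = w + 7*I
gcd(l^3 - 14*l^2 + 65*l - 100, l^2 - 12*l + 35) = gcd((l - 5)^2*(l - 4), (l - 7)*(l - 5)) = l - 5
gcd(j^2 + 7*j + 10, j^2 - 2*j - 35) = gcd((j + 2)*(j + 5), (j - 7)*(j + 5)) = j + 5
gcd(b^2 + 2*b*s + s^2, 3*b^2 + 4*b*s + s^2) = b + s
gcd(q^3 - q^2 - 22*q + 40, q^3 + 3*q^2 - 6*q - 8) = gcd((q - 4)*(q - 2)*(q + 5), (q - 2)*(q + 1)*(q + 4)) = q - 2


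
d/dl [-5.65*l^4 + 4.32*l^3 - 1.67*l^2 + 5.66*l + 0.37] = -22.6*l^3 + 12.96*l^2 - 3.34*l + 5.66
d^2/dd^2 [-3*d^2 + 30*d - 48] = -6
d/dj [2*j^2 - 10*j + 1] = 4*j - 10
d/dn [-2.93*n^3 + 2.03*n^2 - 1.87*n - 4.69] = -8.79*n^2 + 4.06*n - 1.87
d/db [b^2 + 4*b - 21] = 2*b + 4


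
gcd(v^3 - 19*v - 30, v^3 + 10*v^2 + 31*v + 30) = v^2 + 5*v + 6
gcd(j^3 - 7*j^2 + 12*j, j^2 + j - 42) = 1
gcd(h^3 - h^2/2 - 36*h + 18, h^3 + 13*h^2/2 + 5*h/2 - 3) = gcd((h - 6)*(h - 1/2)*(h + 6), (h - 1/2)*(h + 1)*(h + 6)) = h^2 + 11*h/2 - 3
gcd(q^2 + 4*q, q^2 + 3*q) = q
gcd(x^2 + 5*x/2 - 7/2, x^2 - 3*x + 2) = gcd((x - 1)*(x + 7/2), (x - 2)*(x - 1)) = x - 1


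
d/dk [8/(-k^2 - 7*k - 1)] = 8*(2*k + 7)/(k^2 + 7*k + 1)^2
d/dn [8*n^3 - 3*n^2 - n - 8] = 24*n^2 - 6*n - 1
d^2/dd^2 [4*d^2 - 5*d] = 8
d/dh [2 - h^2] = -2*h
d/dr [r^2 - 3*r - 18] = 2*r - 3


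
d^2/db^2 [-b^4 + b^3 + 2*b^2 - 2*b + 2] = -12*b^2 + 6*b + 4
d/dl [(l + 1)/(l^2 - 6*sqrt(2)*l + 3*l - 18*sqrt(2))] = (l^2 - 6*sqrt(2)*l + 3*l - (l + 1)*(2*l - 6*sqrt(2) + 3) - 18*sqrt(2))/(l^2 - 6*sqrt(2)*l + 3*l - 18*sqrt(2))^2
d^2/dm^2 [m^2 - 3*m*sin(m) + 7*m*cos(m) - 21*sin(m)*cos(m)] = 3*m*sin(m) - 7*m*cos(m) - 14*sin(m) + 42*sin(2*m) - 6*cos(m) + 2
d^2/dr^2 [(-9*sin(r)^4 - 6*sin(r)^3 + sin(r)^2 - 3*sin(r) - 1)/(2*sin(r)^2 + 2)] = (36*sin(r)^8 + 6*sin(r)^7 + 90*sin(r)^6 + 15*sin(r)^5 + 98*sin(r)^4 + 42*sin(r)^3 - 128*sin(r)^2 - 15*sin(r) + 4)/(2*(sin(r)^2 + 1)^3)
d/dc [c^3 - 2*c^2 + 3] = c*(3*c - 4)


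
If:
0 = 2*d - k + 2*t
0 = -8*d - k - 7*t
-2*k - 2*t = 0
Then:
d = 0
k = 0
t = 0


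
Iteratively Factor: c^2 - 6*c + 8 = (c - 2)*(c - 4)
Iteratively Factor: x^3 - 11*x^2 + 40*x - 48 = (x - 4)*(x^2 - 7*x + 12) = (x - 4)^2*(x - 3)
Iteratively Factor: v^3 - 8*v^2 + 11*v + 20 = (v - 5)*(v^2 - 3*v - 4) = (v - 5)*(v - 4)*(v + 1)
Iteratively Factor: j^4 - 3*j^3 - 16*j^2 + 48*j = (j - 4)*(j^3 + j^2 - 12*j) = (j - 4)*(j - 3)*(j^2 + 4*j) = (j - 4)*(j - 3)*(j + 4)*(j)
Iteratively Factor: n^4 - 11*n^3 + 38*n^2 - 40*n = (n - 5)*(n^3 - 6*n^2 + 8*n) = (n - 5)*(n - 4)*(n^2 - 2*n) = (n - 5)*(n - 4)*(n - 2)*(n)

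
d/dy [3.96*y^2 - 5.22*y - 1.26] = 7.92*y - 5.22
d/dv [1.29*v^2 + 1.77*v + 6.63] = 2.58*v + 1.77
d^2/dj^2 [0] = 0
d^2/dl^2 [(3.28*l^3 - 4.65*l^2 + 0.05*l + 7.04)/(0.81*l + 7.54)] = (4.304016*l^3 + 120.193632*l^2 + 1118.839488*l - 520.092732)/(0.531441*l^3 + 14.840982*l^2 + 138.149388*l + 428.661064)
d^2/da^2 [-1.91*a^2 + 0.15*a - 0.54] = -3.82000000000000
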